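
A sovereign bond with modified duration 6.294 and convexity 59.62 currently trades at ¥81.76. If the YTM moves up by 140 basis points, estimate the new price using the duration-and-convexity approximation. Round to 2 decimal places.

Duration effect: -D_mod·Δy = -6.294 × (+0.014) = -0.088116
Convexity effect: ½·C·(Δy)² = 0.5 × 59.62 × (0.014)² = +0.00584276
ΔP/P ≈ -0.088116 + 0.00584276 = -0.08227324
New price ≈ 81.76 × (1 - 0.08227324) = 75.0333398976.

¥75.03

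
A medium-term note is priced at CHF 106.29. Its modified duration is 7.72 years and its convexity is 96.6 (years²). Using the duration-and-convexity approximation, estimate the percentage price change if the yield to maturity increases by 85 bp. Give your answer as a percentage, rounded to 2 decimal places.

-6.21%

Duration effect: -D_mod·Δy = -7.72 × (+0.0085) = -0.065620
Convexity effect: ½·C·(Δy)² = 0.5 × 96.6 × (0.0085)² = +0.003489675
ΔP/P ≈ -0.065620 + 0.003489675 = -0.062130325
= -6.2130325%.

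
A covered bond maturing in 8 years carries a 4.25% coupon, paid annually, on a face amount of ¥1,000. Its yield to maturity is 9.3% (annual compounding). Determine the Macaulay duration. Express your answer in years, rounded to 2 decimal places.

Periodic yield y = 0.093. Discount each cash flow and weight by its year:
  t   CF        PV=CF/(1+0.093)^t    t·PV
  1        42.50        38.8838        38.8838
  2        42.50        35.5753        71.1506
  3        42.50        32.5483        97.6449
  4        42.50        29.7789       119.1155
  5        42.50        27.2451       136.2254
  6        42.50        24.9269       149.5613
  7        42.50        22.8059       159.6415
  8     1,042.50       511.8171     4,094.5366
  Σ                    723.5813     4,866.7596
Price P = Σ PV = 723.5813.
Macaulay duration = Σ(t·PV) / P = 4,866.7596 / 723.5813 = 6.72593 years.

6.73 years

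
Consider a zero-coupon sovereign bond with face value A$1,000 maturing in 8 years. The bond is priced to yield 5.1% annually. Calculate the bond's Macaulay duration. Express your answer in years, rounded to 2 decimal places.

8.00 years

A zero-coupon bond has a single cash flow at maturity, so its Macaulay duration equals its maturity: 8 years.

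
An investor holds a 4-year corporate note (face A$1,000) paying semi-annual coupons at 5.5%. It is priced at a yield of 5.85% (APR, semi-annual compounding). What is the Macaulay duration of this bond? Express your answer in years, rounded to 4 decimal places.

Periodic yield y = 0.02925. Discount each cash flow and weight by its period:
  t   CF        PV=CF/(1+0.02925)^t    t·PV
  1        27.50        26.7185        26.7185
  2        27.50        25.9592        51.9184
  3        27.50        25.2215        75.6644
  4        27.50        24.5047        98.0188
  5        27.50        23.8083       119.0415
  6        27.50        23.1317       138.7902
  7        27.50        22.4743       157.3202
  8     1,027.50       815.8585     6,526.8677
  Σ                    987.6766     7,194.3396
Price P = Σ PV = 987.6766.
Macaulay duration = Σ(t·PV) / P = 7,194.3396 / 987.6766 = 7.28410 half-year periods.
In years: 7.28410 / 2 = 3.64205 years.

3.6421 years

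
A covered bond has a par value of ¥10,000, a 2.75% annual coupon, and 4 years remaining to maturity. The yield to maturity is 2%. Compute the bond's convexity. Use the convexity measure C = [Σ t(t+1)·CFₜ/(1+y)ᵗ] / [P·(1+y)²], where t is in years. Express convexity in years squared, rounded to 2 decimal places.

With y = 0.02:
  t   CF        PV=CF/(1+0.02)^t    t·PV        t(t+1)·PV
  1       275.00       269.6078       269.6078         539.2157
  2       275.00       264.3214       528.6428       1,585.9285
  3       275.00       259.1386       777.4159       3,109.6637
  4    10,275.00     9,492.5118    37,970.0470     189,850.2350
  Σ                 10,285.5797    39,545.7136     195,085.0429
P = 10,285.5797.
Convexity = Σ t(t+1)·PV / [P·(1+y)²] = 195,085.0429 / (10,285.5797 × 1.040400) = 18.23034.

18.23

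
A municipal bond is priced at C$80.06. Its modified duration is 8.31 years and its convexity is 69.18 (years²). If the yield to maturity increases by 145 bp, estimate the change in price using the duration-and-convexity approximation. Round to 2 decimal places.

Duration effect: -D_mod·Δy = -8.31 × (+0.0145) = -0.120495
Convexity effect: ½·C·(Δy)² = 0.5 × 69.18 × (0.0145)² = +0.0072725475
ΔP/P ≈ -0.120495 + 0.0072725475 = -0.1132224525
ΔP ≈ 80.06 × (-0.1132224525) = -9.06458954715.

-C$9.06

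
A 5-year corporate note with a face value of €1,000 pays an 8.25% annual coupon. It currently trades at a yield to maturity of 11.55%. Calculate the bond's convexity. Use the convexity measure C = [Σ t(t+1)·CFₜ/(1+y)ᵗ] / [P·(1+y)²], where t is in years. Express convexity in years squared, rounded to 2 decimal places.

With y = 0.1155:
  t   CF        PV=CF/(1+0.1155)^t    t·PV        t(t+1)·PV
  1        82.50        73.9579        73.9579         147.9157
  2        82.50        66.3002       132.6004         397.8012
  3        82.50        59.4354       178.3062         713.2249
  4        82.50        53.2814       213.1256       1,065.6281
  5     1,082.50       626.7293     3,133.6467      18,801.8804
  Σ                    879.7042     3,731.6368      21,126.4502
P = 879.7042.
Convexity = Σ t(t+1)·PV / [P·(1+y)²] = 21,126.4502 / (879.7042 × 1.244340) = 19.29971.

19.30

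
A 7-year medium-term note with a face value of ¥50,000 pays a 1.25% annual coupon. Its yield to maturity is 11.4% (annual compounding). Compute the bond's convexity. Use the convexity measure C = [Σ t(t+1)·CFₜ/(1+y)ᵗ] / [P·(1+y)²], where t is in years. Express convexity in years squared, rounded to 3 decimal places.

41.949

With y = 0.114:
  t   CF        PV=CF/(1+0.114)^t    t·PV        t(t+1)·PV
  1       625.00       561.0413       561.0413       1,122.0826
  2       625.00       503.6277     1,007.2555       3,021.7664
  3       625.00       452.0895     1,356.2686       5,425.0743
  4       625.00       405.8254     1,623.3017       8,116.5085
  5       625.00       364.2957     1,821.4786      10,928.8715
  6       625.00       327.0159     1,962.0954      13,734.6679
  7    50,625.00    23,777.6374   166,443.4620   1,331,547.6957
  Σ                 26,391.5330   174,774.9030   1,373,896.6668
P = 26,391.5330.
Convexity = Σ t(t+1)·PV / [P·(1+y)²] = 1,373,896.6668 / (26,391.5330 × 1.240996) = 41.94875.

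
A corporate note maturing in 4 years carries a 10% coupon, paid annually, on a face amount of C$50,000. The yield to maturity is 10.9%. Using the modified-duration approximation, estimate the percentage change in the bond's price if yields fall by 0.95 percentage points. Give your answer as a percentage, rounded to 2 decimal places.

Periodic yield y = 0.109. Modified duration first:
  t   CF        PV=CF/(1+0.109)^t    t·PV
  1     5,000.00     4,508.5663     4,508.5663
  2     5,000.00     4,065.4340     8,130.8679
  3     5,000.00     3,665.8557    10,997.5671
  4    55,000.00    36,361.0575   145,444.2298
  Σ                 48,600.9134   169,081.2311
P = 48,600.9134; D_Mac = 3.47897 yrs; D_mod = 3.47897/(1+0.109) = 3.13704 yrs.
ΔP/P ≈ -D_mod · Δy = -3.13704 × (-0.0095) = +0.029802 = +2.9802%.

+2.98%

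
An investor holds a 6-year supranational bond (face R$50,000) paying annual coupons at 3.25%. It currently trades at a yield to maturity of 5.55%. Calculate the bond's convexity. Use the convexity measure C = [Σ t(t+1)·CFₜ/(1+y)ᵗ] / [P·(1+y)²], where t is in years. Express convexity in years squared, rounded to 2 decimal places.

With y = 0.0555:
  t   CF        PV=CF/(1+0.0555)^t    t·PV        t(t+1)·PV
  1     1,625.00     1,539.5547     1,539.5547       3,079.1094
  2     1,625.00     1,458.6023     2,917.2046       8,751.6137
  3     1,625.00     1,381.9065     4,145.7194      16,582.8777
  4     1,625.00     1,309.2435     5,236.9739      26,184.8693
  5     1,625.00     1,240.4012     6,202.0060      37,212.0359
  6    51,625.00    37,334.5257   224,007.1544   1,568,050.0809
  Σ                 44,264.2339   244,048.6130   1,659,860.5870
P = 44,264.2339.
Convexity = Σ t(t+1)·PV / [P·(1+y)²] = 1,659,860.5870 / (44,264.2339 × 1.114080) = 33.65908.

33.66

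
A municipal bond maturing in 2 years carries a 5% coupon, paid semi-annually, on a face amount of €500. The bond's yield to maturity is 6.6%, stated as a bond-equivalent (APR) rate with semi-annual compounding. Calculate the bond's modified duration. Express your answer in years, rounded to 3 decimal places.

1.865 years

Periodic yield y = 0.033. First find Macaulay duration:
  t   CF        PV=CF/(1+0.033)^t    t·PV
  1        12.50        12.1007        12.1007
  2        12.50        11.7141        23.4282
  3        12.50        11.3399        34.0197
  4       512.50       450.0830     1,800.3319
  Σ                    485.2377     1,869.8805
P = 485.2377; Macaulay duration = 1,869.8805 / 485.2377 = 3.85354 half-year periods = 1.92677 years.
Modified duration = D_Mac / (1 + y) = 1.92677 / 1.033 = 1.86522 years.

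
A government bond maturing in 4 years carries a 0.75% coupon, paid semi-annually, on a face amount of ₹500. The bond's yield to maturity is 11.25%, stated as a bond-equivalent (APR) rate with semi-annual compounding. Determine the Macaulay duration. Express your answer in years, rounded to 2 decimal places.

3.93 years

Periodic yield y = 0.05625. Discount each cash flow and weight by its period:
  t   CF        PV=CF/(1+0.05625)^t    t·PV
  1        1.875         1.7751         1.7751
  2        1.875         1.6806         3.3612
  3        1.875         1.5911         4.7733
  4        1.875         1.5064         6.0255
  5        1.875         1.4262         7.1308
  6        1.875         1.3502         8.1013
  7        1.875         1.2783         8.9481
  8      501.875       323.9379     2,591.5033
  Σ                    334.5458     2,631.6188
Price P = Σ PV = 334.5458.
Macaulay duration = Σ(t·PV) / P = 2,631.6188 / 334.5458 = 7.86624 half-year periods.
In years: 7.86624 / 2 = 3.93312 years.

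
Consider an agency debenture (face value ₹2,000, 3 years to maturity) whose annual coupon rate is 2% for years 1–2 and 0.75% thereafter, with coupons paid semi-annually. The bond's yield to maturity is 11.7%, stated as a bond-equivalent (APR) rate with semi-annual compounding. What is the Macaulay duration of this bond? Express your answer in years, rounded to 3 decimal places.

2.915 years

Periodic yield y = 0.0585. Discount each cash flow and weight by its period:
  t   CF        PV=CF/(1+0.0585)^t    t·PV
  1        20.00        18.8947        18.8947
  2        20.00        17.8504        35.7008
  3        20.00        16.8639        50.5916
  4        20.00        15.9319        63.7274
  5         7.50         5.6443        28.2213
  6     2,007.50     1,427.2839     8,563.7037
  Σ                  1,502.4690     8,760.8395
Price P = Σ PV = 1,502.4690.
Macaulay duration = Σ(t·PV) / P = 8,760.8395 / 1,502.4690 = 5.83096 half-year periods.
In years: 5.83096 / 2 = 2.91548 years.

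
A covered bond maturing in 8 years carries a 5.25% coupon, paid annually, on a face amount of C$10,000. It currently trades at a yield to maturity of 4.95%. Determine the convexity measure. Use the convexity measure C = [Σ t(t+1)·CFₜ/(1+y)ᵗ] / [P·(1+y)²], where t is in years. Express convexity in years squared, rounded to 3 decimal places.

51.892

With y = 0.0495:
  t   CF        PV=CF/(1+0.0495)^t    t·PV        t(t+1)·PV
  1       525.00       500.2382       500.2382       1,000.4764
  2       525.00       476.6443       953.2886       2,859.8659
  3       525.00       454.1632     1,362.4897       5,449.9588
  4       525.00       432.7425     1,730.9699       8,654.8496
  5       525.00       412.3320     2,061.6602      12,369.9614
  6       525.00       392.8843     2,357.3056      16,501.1395
  7       525.00       374.3538     2,620.4763      20,963.8107
  8    10,525.00     7,150.9306    57,207.4445     514,867.0008
  Σ                 10,194.2889    68,793.8732     582,667.0631
P = 10,194.2889.
Convexity = Σ t(t+1)·PV / [P·(1+y)²] = 582,667.0631 / (10,194.2889 × 1.101450) = 51.89179.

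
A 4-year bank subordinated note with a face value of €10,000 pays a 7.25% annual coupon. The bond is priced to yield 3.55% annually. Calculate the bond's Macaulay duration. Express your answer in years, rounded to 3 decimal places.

Periodic yield y = 0.0355. Discount each cash flow and weight by its year:
  t   CF        PV=CF/(1+0.0355)^t    t·PV
  1       725.00       700.1449       700.1449
  2       725.00       676.1418     1,352.2836
  3       725.00       652.9617     1,958.8850
  4    10,725.00     9,328.1794    37,312.7174
  Σ                 11,357.4277    41,324.0310
Price P = Σ PV = 11,357.4277.
Macaulay duration = Σ(t·PV) / P = 41,324.0310 / 11,357.4277 = 3.63850 years.

3.639 years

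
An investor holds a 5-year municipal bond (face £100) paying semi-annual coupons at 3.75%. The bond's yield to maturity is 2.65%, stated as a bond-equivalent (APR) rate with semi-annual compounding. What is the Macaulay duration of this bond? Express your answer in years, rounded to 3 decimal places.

4.617 years

Periodic yield y = 0.01325. Discount each cash flow and weight by its period:
  t   CF        PV=CF/(1+0.01325)^t    t·PV
  1        1.875         1.8505         1.8505
  2        1.875         1.8263         3.6526
  3        1.875         1.8024         5.4072
  4        1.875         1.7788         7.1153
  5        1.875         1.7556         8.7779
  6        1.875         1.7326        10.3957
  7        1.875         1.7100        11.9697
  8        1.875         1.6876        13.5008
  9        1.875         1.6655        14.9897
  10     101.875        89.3103       893.1029
  Σ                    105.1195       970.7622
Price P = Σ PV = 105.1195.
Macaulay duration = Σ(t·PV) / P = 970.7622 / 105.1195 = 9.23484 half-year periods.
In years: 9.23484 / 2 = 4.61742 years.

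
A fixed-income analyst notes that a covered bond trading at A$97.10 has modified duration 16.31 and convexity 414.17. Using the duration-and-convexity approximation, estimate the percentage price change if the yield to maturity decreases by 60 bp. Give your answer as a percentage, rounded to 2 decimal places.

+10.53%

Duration effect: -D_mod·Δy = -16.31 × (-0.006) = +0.097860
Convexity effect: ½·C·(Δy)² = 0.5 × 414.17 × (-0.006)² = +0.00745506
ΔP/P ≈ +0.097860 + 0.00745506 = +0.10531506
= +10.531506%.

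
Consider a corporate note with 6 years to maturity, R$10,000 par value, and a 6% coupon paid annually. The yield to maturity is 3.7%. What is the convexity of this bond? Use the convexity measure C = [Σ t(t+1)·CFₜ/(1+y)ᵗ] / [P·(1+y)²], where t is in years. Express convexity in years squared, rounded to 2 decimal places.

With y = 0.037:
  t   CF        PV=CF/(1+0.037)^t    t·PV        t(t+1)·PV
  1       600.00       578.5921       578.5921       1,157.1842
  2       600.00       557.9480     1,115.8960       3,347.6881
  3       600.00       538.0405     1,614.1216       6,456.4862
  4       600.00       518.8433     2,075.3733      10,376.8663
  5       600.00       500.3311     2,501.6553      15,009.9319
  6    10,600.00     8,523.8015    51,142.8089     357,999.6626
  Σ                 11,217.5565    59,028.4472     394,347.8193
P = 11,217.5565.
Convexity = Σ t(t+1)·PV / [P·(1+y)²] = 394,347.8193 / (11,217.5565 × 1.075369) = 32.69066.

32.69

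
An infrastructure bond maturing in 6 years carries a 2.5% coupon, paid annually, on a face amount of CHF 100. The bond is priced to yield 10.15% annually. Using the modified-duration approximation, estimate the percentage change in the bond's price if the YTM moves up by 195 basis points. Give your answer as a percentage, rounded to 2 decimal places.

Periodic yield y = 0.1015. Modified duration first:
  t   CF        PV=CF/(1+0.1015)^t    t·PV
  1         2.50         2.2696         2.2696
  2         2.50         2.0605         4.1210
  3         2.50         1.8706         5.6119
  4         2.50         1.6983         6.7930
  5         2.50         1.5418         7.7088
  6       102.50        57.3874       344.3246
  Σ                     66.8282       370.8290
P = 66.8282; D_Mac = 5.54899 yrs; D_mod = 5.54899/(1+0.1015) = 5.03767 yrs.
ΔP/P ≈ -D_mod · Δy = -5.03767 × (+0.0195) = -0.098234 = -9.8234%.

-9.82%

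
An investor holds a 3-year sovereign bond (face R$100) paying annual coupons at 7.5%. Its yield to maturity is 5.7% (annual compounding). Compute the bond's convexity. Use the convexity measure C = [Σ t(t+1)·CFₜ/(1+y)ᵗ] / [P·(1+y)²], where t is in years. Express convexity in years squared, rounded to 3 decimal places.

With y = 0.057:
  t   CF        PV=CF/(1+0.057)^t    t·PV        t(t+1)·PV
  1         7.50         7.0956         7.0956          14.1911
  2         7.50         6.7129        13.4258          40.2775
  3       107.50        91.0298       273.0893       1,092.3574
  Σ                    104.8383       293.6107       1,146.8260
P = 104.8383.
Convexity = Σ t(t+1)·PV / [P·(1+y)²] = 1,146.8260 / (104.8383 × 1.117249) = 9.79102.

9.791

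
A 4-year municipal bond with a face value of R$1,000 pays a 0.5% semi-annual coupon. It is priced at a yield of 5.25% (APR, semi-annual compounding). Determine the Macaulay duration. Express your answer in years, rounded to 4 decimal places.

Periodic yield y = 0.02625. Discount each cash flow and weight by its period:
  t   CF        PV=CF/(1+0.02625)^t    t·PV
  1         2.50         2.4361         2.4361
  2         2.50         2.3737         4.7475
  3         2.50         2.3130         6.9391
  4         2.50         2.2539         9.0154
  5         2.50         2.1962        10.9811
  6         2.50         2.1400        12.8402
  7         2.50         2.0853        14.5971
  8     1,002.50       814.8150     6,518.5201
  Σ                    830.6132     6,580.0765
Price P = Σ PV = 830.6132.
Macaulay duration = Σ(t·PV) / P = 6,580.0765 / 830.6132 = 7.92195 half-year periods.
In years: 7.92195 / 2 = 3.96097 years.

3.9610 years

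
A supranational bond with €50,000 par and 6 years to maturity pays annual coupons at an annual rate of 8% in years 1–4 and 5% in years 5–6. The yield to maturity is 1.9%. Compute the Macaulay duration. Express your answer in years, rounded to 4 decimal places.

Periodic yield y = 0.019. Discount each cash flow and weight by its year:
  t   CF        PV=CF/(1+0.019)^t    t·PV
  1     4,000.00     3,925.4171     3,925.4171
  2     4,000.00     3,852.2248     7,704.4496
  3     4,000.00     3,780.3973    11,341.1918
  4     4,000.00     3,709.9090    14,839.6359
  5     2,500.00     2,275.4594    11,377.2969
  6    52,500.00    46,893.6675   281,362.0048
  Σ                 64,437.0750   330,549.9961
Price P = Σ PV = 64,437.0750.
Macaulay duration = Σ(t·PV) / P = 330,549.9961 / 64,437.0750 = 5.12981 years.

5.1298 years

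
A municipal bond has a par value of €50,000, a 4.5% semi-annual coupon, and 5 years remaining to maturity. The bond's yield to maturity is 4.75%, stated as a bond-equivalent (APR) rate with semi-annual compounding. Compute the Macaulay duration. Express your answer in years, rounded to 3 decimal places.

4.530 years

Periodic yield y = 0.02375. Discount each cash flow and weight by its period:
  t   CF        PV=CF/(1+0.02375)^t    t·PV
  1     1,125.00     1,098.9011     1,098.9011
  2     1,125.00     1,073.4077     2,146.8153
  3     1,125.00     1,048.5057     3,145.5170
  4     1,125.00     1,024.1814     4,096.7254
  5     1,125.00     1,000.4213     5,002.1067
  6     1,125.00       977.2125     5,863.2753
  7     1,125.00       954.5422     6,681.7952
  8     1,125.00       932.3977     7,459.1818
  9     1,125.00       910.7670     8,196.9031
  10   51,125.00    40,429.1093   404,291.0929
  Σ                 49,449.4459   447,982.3137
Price P = Σ PV = 49,449.4459.
Macaulay duration = Σ(t·PV) / P = 447,982.3137 / 49,449.4459 = 9.05940 half-year periods.
In years: 9.05940 / 2 = 4.52970 years.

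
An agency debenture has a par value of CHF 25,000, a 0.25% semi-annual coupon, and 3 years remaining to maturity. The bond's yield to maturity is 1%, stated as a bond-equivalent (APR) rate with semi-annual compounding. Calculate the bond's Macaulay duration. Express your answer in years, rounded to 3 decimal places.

Periodic yield y = 0.005. Discount each cash flow and weight by its period:
  t   CF        PV=CF/(1+0.005)^t    t·PV
  1        31.25        31.0945        31.0945
  2        31.25        30.9398        61.8797
  3        31.25        30.7859        92.3577
  4        31.25        30.6327       122.5309
  5        31.25        30.4803       152.4017
  6    25,031.25    24,293.2806   145,759.6838
  Σ                 24,447.2140   146,219.9483
Price P = Σ PV = 24,447.2140.
Macaulay duration = Σ(t·PV) / P = 146,219.9483 / 24,447.2140 = 5.98105 half-year periods.
In years: 5.98105 / 2 = 2.99052 years.

2.991 years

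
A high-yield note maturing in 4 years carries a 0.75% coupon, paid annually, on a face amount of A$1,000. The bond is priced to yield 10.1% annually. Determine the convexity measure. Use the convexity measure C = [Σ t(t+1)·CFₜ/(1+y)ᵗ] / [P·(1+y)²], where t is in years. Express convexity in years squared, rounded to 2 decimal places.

16.20

With y = 0.101:
  t   CF        PV=CF/(1+0.101)^t    t·PV        t(t+1)·PV
  1         7.50         6.8120         6.8120          13.6240
  2         7.50         6.1871        12.3742          37.1226
  3         7.50         5.6195        16.8586          67.4343
  4     1,007.50       685.6394     2,742.5577      13,712.7884
  Σ                    704.2580     2,778.6024      13,830.9692
P = 704.2580.
Convexity = Σ t(t+1)·PV / [P·(1+y)²] = 13,830.9692 / (704.2580 × 1.212201) = 16.20116.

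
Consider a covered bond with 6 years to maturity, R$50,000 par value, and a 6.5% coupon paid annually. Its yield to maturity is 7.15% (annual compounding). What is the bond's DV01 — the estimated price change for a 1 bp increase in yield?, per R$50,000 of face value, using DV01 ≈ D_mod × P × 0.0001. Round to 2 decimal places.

R$23.25

Periodic yield y = 0.0715.
  t   CF        PV=CF/(1+0.0715)^t    t·PV
  1     3,250.00     3,033.1311     3,033.1311
  2     3,250.00     2,830.7337     5,661.4673
  3     3,250.00     2,641.8420     7,925.5259
  4     3,250.00     2,465.5548     9,862.2192
  5     3,250.00     2,301.0311    11,505.1554
  6    53,250.00    35,185.7295   211,114.3771
  Σ                 48,458.0222   249,101.8760
P = 48,458.0222; D_Mac = 5.14057 yrs; D_mod = 4.79755 yrs.
DV01 ≈ 4.79755 × 48,458.0222 × 0.0001 = 23.247959.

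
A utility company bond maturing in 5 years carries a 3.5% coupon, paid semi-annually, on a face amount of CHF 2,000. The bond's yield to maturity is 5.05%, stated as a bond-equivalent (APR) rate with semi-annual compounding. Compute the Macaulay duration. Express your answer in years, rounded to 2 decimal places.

Periodic yield y = 0.02525. Discount each cash flow and weight by its period:
  t   CF        PV=CF/(1+0.02525)^t    t·PV
  1        35.00        34.1380        34.1380
  2        35.00        33.2973        66.5945
  3        35.00        32.4772        97.4316
  4        35.00        31.6774       126.7094
  5        35.00        30.8972       154.4860
  6        35.00        30.1363       180.8176
  7        35.00        29.3941       205.7584
  8        35.00        28.6701       229.3611
  9        35.00        27.9640       251.6764
  10    2,035.00     1,585.8665    15,858.6653
  Σ                  1,864.5181    17,205.6385
Price P = Σ PV = 1,864.5181.
Macaulay duration = Σ(t·PV) / P = 17,205.6385 / 1,864.5181 = 9.22793 half-year periods.
In years: 9.22793 / 2 = 4.61396 years.

4.61 years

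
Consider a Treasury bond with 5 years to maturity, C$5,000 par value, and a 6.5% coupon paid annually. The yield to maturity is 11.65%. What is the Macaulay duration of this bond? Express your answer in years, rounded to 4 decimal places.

4.3546 years

Periodic yield y = 0.1165. Discount each cash flow and weight by its year:
  t   CF        PV=CF/(1+0.1165)^t    t·PV
  1       325.00       291.0882       291.0882
  2       325.00       260.7149       521.4299
  3       325.00       233.5109       700.5327
  4       325.00       209.1455       836.5819
  5     5,325.00     3,069.2056    15,346.0278
  Σ                  4,063.6651    17,695.6604
Price P = Σ PV = 4,063.6651.
Macaulay duration = Σ(t·PV) / P = 17,695.6604 / 4,063.6651 = 4.35461 years.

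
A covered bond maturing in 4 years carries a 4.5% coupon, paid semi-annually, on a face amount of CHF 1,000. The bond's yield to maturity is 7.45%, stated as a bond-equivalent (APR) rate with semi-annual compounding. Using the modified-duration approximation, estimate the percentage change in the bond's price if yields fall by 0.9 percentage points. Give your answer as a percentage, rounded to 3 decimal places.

Periodic yield y = 0.03725. Modified duration first:
  t   CF        PV=CF/(1+0.03725)^t    t·PV
  1        22.50        21.6920        21.6920
  2        22.50        20.9130        41.8259
  3        22.50        20.1619        60.4858
  4        22.50        19.4379        77.7515
  5        22.50        18.7398        93.6991
  6        22.50        18.0668       108.4010
  7        22.50        17.4180       121.9260
  8     1,022.50       763.1252     6,105.0012
  Σ                    899.5545     6,630.7825
P = 899.5545; D_Mac = 7.37118 half-year periods = 3.68559 yrs; D_mod = 3.68559/(1+0.03725) = 3.55323 yrs.
ΔP/P ≈ -D_mod · Δy = -3.55323 × (-0.009) = +0.031979 = +3.1979%.

+3.198%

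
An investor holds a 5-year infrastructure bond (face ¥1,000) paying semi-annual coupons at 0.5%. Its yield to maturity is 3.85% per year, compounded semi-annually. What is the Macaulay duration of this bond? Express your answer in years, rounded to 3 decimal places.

4.938 years

Periodic yield y = 0.01925. Discount each cash flow and weight by its period:
  t   CF        PV=CF/(1+0.01925)^t    t·PV
  1         2.50         2.4528         2.4528
  2         2.50         2.4065         4.8129
  3         2.50         2.3610         7.0830
  4         2.50         2.3164         9.2657
  5         2.50         2.2727        11.3634
  6         2.50         2.2297        13.3785
  7         2.50         2.1876        15.3134
  8         2.50         2.1463        17.1706
  9         2.50         2.1058        18.9520
  10    1,002.50       828.4708     8,284.7075
  Σ                    848.9496     8,384.4998
Price P = Σ PV = 848.9496.
Macaulay duration = Σ(t·PV) / P = 8,384.4998 / 848.9496 = 9.87632 half-year periods.
In years: 9.87632 / 2 = 4.93816 years.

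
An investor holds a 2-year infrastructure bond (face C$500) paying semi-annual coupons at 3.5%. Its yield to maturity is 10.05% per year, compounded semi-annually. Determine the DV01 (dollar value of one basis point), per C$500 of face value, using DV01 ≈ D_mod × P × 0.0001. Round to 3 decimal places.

C$0.082

Periodic yield y = 0.05025.
  t   CF        PV=CF/(1+0.05025)^t    t·PV
  1         8.75         8.3313         8.3313
  2         8.75         7.9327        15.8655
  3         8.75         7.5532        22.6595
  4       508.75       418.1515     1,672.6060
  Σ                    441.9688     1,719.4624
P = 441.9688; D_Mac = 3.89046 half-year periods = 1.94523 yrs; D_mod = 1.85216 yrs.
DV01 ≈ 1.85216 × 441.9688 × 0.0001 = 0.081860.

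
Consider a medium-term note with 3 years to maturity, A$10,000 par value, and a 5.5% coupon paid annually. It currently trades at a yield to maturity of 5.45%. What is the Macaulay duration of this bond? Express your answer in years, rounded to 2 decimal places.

Periodic yield y = 0.0545. Discount each cash flow and weight by its year:
  t   CF        PV=CF/(1+0.0545)^t    t·PV
  1       550.00       521.5742       521.5742
  2       550.00       494.6175       989.2351
  3    10,550.00     8,997.3105    26,991.9314
  Σ                 10,013.5022    28,502.7407
Price P = Σ PV = 10,013.5022.
Macaulay duration = Σ(t·PV) / P = 28,502.7407 / 10,013.5022 = 2.84643 years.

2.85 years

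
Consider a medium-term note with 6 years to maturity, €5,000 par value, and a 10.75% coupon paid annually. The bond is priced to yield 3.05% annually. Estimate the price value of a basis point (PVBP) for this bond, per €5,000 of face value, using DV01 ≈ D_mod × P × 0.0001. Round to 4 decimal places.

Periodic yield y = 0.0305.
  t   CF        PV=CF/(1+0.0305)^t    t·PV
  1       537.50       521.5915       521.5915
  2       537.50       506.1538     1,012.3075
  3       537.50       491.1730     1,473.5190
  4       537.50       476.6356     1,906.5424
  5       537.50       462.5285     2,312.6424
  6     5,537.50     4,624.0845    27,744.5071
  Σ                  7,082.1668    34,971.1099
P = 7,082.1668; D_Mac = 4.93791 yrs; D_mod = 4.79176 yrs.
DV01 ≈ 4.79176 × 7,082.1668 × 0.0001 = 3.393606.

€3.3936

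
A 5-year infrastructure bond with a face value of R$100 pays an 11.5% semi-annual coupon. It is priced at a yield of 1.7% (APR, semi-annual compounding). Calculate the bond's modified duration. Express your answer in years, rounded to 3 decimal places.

Periodic yield y = 0.0085. First find Macaulay duration:
  t   CF        PV=CF/(1+0.0085)^t    t·PV
  1         5.75         5.7015         5.7015
  2         5.75         5.6535        11.3070
  3         5.75         5.6058        16.8175
  4         5.75         5.5586        22.2343
  5         5.75         5.5117        27.5587
  6         5.75         5.4653        32.7917
  7         5.75         5.4192        37.9345
  8         5.75         5.3735        42.9883
  9         5.75         5.3283        47.9543
  10      105.75        97.1676       971.6757
  Σ                    146.7850     1,216.9635
P = 146.7850; Macaulay duration = 1,216.9635 / 146.7850 = 8.29079 half-year periods = 4.14539 years.
Modified duration = D_Mac / (1 + y) = 4.14539 / 1.0085 = 4.11045 years.

4.110 years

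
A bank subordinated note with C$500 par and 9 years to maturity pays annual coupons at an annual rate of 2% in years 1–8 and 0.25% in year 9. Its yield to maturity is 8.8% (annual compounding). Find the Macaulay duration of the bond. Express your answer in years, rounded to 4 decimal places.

8.0515 years

Periodic yield y = 0.088. Discount each cash flow and weight by its year:
  t   CF        PV=CF/(1+0.088)^t    t·PV
  1        10.00         9.1912         9.1912
  2        10.00         8.4478        16.8955
  3        10.00         7.7645        23.2935
  4        10.00         7.1365        28.5459
  5        10.00         6.5593        32.7964
  6        10.00         6.0287        36.1724
  7        10.00         5.5411        38.7879
  8        10.00         5.0929        40.7435
  9       501.25       234.6358     2,111.7224
  Σ                    290.3978     2,338.1488
Price P = Σ PV = 290.3978.
Macaulay duration = Σ(t·PV) / P = 2,338.1488 / 290.3978 = 8.05154 years.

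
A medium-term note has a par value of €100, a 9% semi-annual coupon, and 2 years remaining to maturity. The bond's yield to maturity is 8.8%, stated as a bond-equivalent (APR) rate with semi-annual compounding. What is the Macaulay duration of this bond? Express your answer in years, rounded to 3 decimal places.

Periodic yield y = 0.044. Discount each cash flow and weight by its period:
  t   CF        PV=CF/(1+0.044)^t    t·PV
  1         4.50         4.3103         4.3103
  2         4.50         4.1287         8.2574
  3         4.50         3.9547        11.8640
  4       104.50        87.9659       351.8636
  Σ                    100.3596       376.2953
Price P = Σ PV = 100.3596.
Macaulay duration = Σ(t·PV) / P = 376.2953 / 100.3596 = 3.74947 half-year periods.
In years: 3.74947 / 2 = 1.87474 years.

1.875 years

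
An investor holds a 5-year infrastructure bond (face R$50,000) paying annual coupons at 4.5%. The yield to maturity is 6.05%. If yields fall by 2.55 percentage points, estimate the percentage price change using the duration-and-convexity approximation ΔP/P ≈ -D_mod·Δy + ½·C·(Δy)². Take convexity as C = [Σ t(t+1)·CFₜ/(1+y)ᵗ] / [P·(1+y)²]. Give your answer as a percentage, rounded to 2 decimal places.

+11.76%

With y = 0.0605:
  t   CF        PV=CF/(1+0.0605)^t    t·PV        t(t+1)·PV
  1     2,250.00     2,121.6407     2,121.6407       4,243.2815
  2     2,250.00     2,000.6042     4,001.2084      12,003.6251
  3     2,250.00     1,886.4726     5,659.4178      22,637.6711
  4     2,250.00     1,778.8520     7,115.4082      35,577.0408
  5    52,250.00    38,952.2842   194,761.4211   1,168,568.5268
  Σ                 46,739.8538   213,659.0962   1,243,030.1453
P = 46,739.8538; D_Mac = 4.57124 yrs; D_mod = 4.31046 yrs; C = 23.64683.
Duration effect: -4.31046 × (-0.0255) = +0.109917
Convexity effect: 0.5 × 23.64683 × (-0.0255)² = +0.0076882
ΔP/P ≈ +0.109917 + 0.0076882 = +0.117605 = +11.7605%.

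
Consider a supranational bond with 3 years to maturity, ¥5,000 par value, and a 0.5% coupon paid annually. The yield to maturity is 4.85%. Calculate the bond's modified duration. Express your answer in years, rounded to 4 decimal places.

Periodic yield y = 0.0485. First find Macaulay duration:
  t   CF        PV=CF/(1+0.0485)^t    t·PV
  1        25.00        23.8436        23.8436
  2        25.00        22.7407        45.4813
  3     5,025.00     4,359.4406    13,078.3217
  Σ                  4,406.0248    13,147.6466
P = 4,406.0248; Macaulay duration = 13,147.6466 / 4,406.0248 = 2.98402 years.
Modified duration = D_Mac / (1 + y) = 2.98402 / 1.0485 = 2.84599 years.

2.8460 years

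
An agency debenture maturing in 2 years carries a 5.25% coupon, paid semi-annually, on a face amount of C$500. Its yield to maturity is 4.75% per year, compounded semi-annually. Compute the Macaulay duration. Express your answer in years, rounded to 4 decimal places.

Periodic yield y = 0.02375. Discount each cash flow and weight by its period:
  t   CF        PV=CF/(1+0.02375)^t    t·PV
  1       13.125        12.8205        12.8205
  2       13.125        12.5231        25.0462
  3       13.125        12.2326        36.6977
  4      513.125       467.1405     1,868.5620
  Σ                    504.7167     1,943.1264
Price P = Σ PV = 504.7167.
Macaulay duration = Σ(t·PV) / P = 1,943.1264 / 504.7167 = 3.84994 half-year periods.
In years: 3.84994 / 2 = 1.92497 years.

1.9250 years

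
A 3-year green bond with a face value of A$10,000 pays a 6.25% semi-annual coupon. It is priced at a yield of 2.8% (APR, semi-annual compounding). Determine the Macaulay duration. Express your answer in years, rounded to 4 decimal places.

Periodic yield y = 0.014. Discount each cash flow and weight by its period:
  t   CF        PV=CF/(1+0.014)^t    t·PV
  1       312.50       308.1854       308.1854
  2       312.50       303.9304       607.8608
  3       312.50       299.7341       899.2023
  4       312.50       295.5958     1,182.3830
  5       312.50       291.5146     1,457.5728
  6    10,312.50     9,487.1601    56,922.9609
  Σ                 10,986.1203    61,378.1652
Price P = Σ PV = 10,986.1203.
Macaulay duration = Σ(t·PV) / P = 61,378.1652 / 10,986.1203 = 5.58688 half-year periods.
In years: 5.58688 / 2 = 2.79344 years.

2.7934 years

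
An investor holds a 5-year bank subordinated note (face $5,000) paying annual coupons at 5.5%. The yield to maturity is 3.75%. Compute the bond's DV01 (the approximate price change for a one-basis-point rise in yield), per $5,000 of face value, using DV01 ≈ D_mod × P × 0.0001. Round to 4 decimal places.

Periodic yield y = 0.0375.
  t   CF        PV=CF/(1+0.0375)^t    t·PV
  1       275.00       265.0602       265.0602
  2       275.00       255.4798       510.9595
  3       275.00       246.2455       738.7366
  4       275.00       237.3451       949.3804
  5     5,275.00     4,388.1548    21,940.7739
  Σ                  5,392.2854    24,404.9106
P = 5,392.2854; D_Mac = 4.52589 yrs; D_mod = 4.36231 yrs.
DV01 ≈ 4.36231 × 5,392.2854 × 0.0001 = 2.352281.

$2.3523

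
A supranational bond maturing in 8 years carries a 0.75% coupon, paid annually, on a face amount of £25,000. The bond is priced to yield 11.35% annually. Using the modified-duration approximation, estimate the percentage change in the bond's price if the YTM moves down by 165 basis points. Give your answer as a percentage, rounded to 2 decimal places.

Periodic yield y = 0.1135. Modified duration first:
  t   CF        PV=CF/(1+0.1135)^t    t·PV
  1       187.50       168.3880       168.3880
  2       187.50       151.2240       302.4481
  3       187.50       135.8096       407.4289
  4       187.50       121.9665       487.8658
  5       187.50       109.5343       547.6715
  6       187.50        98.3694       590.2163
  7       187.50        88.3425       618.3976
  8    25,187.50    10,657.6951    85,261.5610
  Σ                 11,531.3294    88,383.9771
P = 11,531.3294; D_Mac = 7.66468 yrs; D_mod = 7.66468/(1+0.1135) = 6.88341 yrs.
ΔP/P ≈ -D_mod · Δy = -6.88341 × (-0.0165) = +0.113576 = +11.3576%.

+11.36%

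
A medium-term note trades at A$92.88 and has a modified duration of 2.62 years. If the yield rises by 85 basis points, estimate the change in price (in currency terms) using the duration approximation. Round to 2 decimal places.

-A$2.07

Duration approximation: ΔP/P ≈ -D_mod · Δy = -2.62 × (+0.0085) = -0.022270.
ΔP ≈ 92.88 × (-0.022270) = -2.0684376.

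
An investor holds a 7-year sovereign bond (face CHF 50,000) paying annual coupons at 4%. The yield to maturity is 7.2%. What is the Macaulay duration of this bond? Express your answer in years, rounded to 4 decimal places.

6.1535 years

Periodic yield y = 0.072. Discount each cash flow and weight by its year:
  t   CF        PV=CF/(1+0.072)^t    t·PV
  1     2,000.00     1,865.6716     1,865.6716
  2     2,000.00     1,740.3653     3,480.7307
  3     2,000.00     1,623.4751     4,870.4254
  4     2,000.00     1,514.4358     6,057.7430
  5     2,000.00     1,412.7199     7,063.5996
  6     2,000.00     1,317.8357     7,907.0145
  7    52,000.00    31,962.4341   223,737.0390
  Σ                 41,436.9377   254,982.2238
Price P = Σ PV = 41,436.9377.
Macaulay duration = Σ(t·PV) / P = 254,982.2238 / 41,436.9377 = 6.15350 years.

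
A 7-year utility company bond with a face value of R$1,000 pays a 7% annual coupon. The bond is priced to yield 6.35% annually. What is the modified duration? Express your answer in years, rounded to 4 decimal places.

Periodic yield y = 0.0635. First find Macaulay duration:
  t   CF        PV=CF/(1+0.0635)^t    t·PV
  1        70.00        65.8204        65.8204
  2        70.00        61.8904       123.7807
  3        70.00        58.1950       174.5850
  4        70.00        54.7202       218.8810
  5        70.00        51.4530       257.2649
  6        70.00        48.3808       290.2848
  7     1,070.00       695.3786     4,867.6502
  Σ                  1,035.8384     5,998.2670
P = 1,035.8384; Macaulay duration = 5,998.2670 / 1,035.8384 = 5.79074 years.
Modified duration = D_Mac / (1 + y) = 5.79074 / 1.0635 = 5.44498 years.

5.4450 years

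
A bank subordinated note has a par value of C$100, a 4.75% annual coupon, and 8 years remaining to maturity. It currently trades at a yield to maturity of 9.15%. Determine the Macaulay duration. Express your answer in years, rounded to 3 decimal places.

6.635 years

Periodic yield y = 0.0915. Discount each cash flow and weight by its year:
  t   CF        PV=CF/(1+0.0915)^t    t·PV
  1         4.75         4.3518         4.3518
  2         4.75         3.9870         7.9740
  3         4.75         3.6528        10.9583
  4         4.75         3.3466        13.3862
  5         4.75         3.0660        15.3301
  6         4.75         2.8090        16.8540
  7         4.75         2.5735        18.0146
  8       104.75        51.9953       415.9624
  Σ                     75.7820       502.8315
Price P = Σ PV = 75.7820.
Macaulay duration = Σ(t·PV) / P = 502.8315 / 75.7820 = 6.63524 years.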